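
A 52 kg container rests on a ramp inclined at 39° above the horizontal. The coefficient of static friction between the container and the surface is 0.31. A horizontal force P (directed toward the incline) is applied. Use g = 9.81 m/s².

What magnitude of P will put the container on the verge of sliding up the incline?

At impending motion up the slope, friction acts down-slope at its limit: f = μ_s N.
Perpendicular to the incline: N = m g cos θ + P sin θ.
Along the incline: P cos θ = m g sin θ + μ_s N = m g sin θ + μ_s (m g cos θ + P sin θ).
Solving, P (cos θ − μ_s sin θ) = m g (sin θ + μ_s cos θ), so P = 52×9.81×(sin 39° + 0.31 cos 39°)/(cos 39° − 0.31 sin 39°) = 510×0.8702/0.5821 = 763 N.

P ≈ 763 N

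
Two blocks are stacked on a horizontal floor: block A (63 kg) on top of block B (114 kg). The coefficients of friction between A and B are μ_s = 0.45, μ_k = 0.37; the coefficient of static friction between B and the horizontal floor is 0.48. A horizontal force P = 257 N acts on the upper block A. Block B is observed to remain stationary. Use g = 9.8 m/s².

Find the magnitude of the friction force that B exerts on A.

f ≈ 257 N

Between the blocks, N₁ = m_A g = 617.4 N.
Maximum static friction on A from B: μ_s N₁ = 0.45×617.4 = 277.8 N.
Since P = 257 N ≤ 277.8 N, A does not slip on B; friction on A equals P = 257 N.
By Newton's third law B feels 257 N forward from A. With B stationary, the floor's static friction on B balances it: f₂ = 257 N (well within μ_s(m_A+m_B)g = 832.6 N).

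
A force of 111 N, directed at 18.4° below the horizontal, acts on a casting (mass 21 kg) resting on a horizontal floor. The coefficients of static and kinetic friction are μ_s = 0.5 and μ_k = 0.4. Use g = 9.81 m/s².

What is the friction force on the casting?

f ≈ 105 N

N = m g + P sin α = 206 + 111×sin 18.4° = 241 N.
Horizontally, friction must balance P cos α = 105.3 N.
μ_s N = 0.5 × 241 = 120.5 N.
105.3 ≤ 120.5 N → static; friction equals the required 105 N.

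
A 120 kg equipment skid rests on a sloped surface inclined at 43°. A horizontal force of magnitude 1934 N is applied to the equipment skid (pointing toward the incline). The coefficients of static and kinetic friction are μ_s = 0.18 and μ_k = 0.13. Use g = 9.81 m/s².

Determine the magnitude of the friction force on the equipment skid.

f ≈ 283 N (down the incline)

Resolve perpendicular to the incline: N = m g cos θ + P sin θ = 120×9.81×cos 43° + 1934×sin 43° = 2180 N.
Along the incline, the net driving force (taking up-slope positive) is P cos θ − m g sin θ = 1414 − 802.8 = 611.6 N, so equilibrium requires friction f = -611.6 N (down-slope).
Maximum static friction: μ_s N = 0.18 × 2180 = 392.4 N.
|f_req| = 611.6 > 392.4 N → the equipment skid slides up the incline; f = μ_k N = 0.13 × 2180 = 283 N.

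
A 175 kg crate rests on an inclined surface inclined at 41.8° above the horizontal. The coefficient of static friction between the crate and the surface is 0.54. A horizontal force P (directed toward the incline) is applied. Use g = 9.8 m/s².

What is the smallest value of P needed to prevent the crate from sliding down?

P_min ≈ 410 N

The crate tends to slide down (tan θ > μ_s), so at the point of impending slip friction acts up-slope at its limit: f = μ_s N.
Perpendicular to the incline: N = m g cos θ + P sin θ.
Along the incline: P cos θ + μ_s N = m g sin θ, i.e. P cos θ + μ_s (m g cos θ + P sin θ) = m g sin θ.
Solving, P (cos θ + μ_s sin θ) = m g (sin θ − μ_s cos θ), so P = 1720×0.264/1.105 = 410 N.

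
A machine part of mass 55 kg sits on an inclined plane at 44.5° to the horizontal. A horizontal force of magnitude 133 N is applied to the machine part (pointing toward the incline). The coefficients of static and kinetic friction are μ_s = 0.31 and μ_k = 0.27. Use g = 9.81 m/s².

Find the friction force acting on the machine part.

Normal direction: N = m g cos θ + P sin θ = 478.1 N.
Along the incline, the net driving force (taking up-slope positive) is P cos θ − m g sin θ = 94.86 − 378.2 = -283.3 N, so equilibrium requires friction f = 283.3 N (up-slope).
Maximum static friction: μ_s N = 0.31 × 478.1 = 148.2 N.
The required 283.3 N exceeds the static limit, so the machine part slides down-slope and f = μ_k N = 0.27×478.1 = 129 N.

f ≈ 129 N (up the incline)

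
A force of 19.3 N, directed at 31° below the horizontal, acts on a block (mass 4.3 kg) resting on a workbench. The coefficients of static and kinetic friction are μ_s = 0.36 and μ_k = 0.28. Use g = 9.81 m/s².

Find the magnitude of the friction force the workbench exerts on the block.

f ≈ 16.5 N

Vertical equilibrium gives N = m g + P sin α = 52.12 N.
Horizontally, friction must balance P cos α = 16.54 N.
μ_s N = 0.36 × 52.12 = 18.76 N.
Since 16.54 N does not exceed the limit, the block stays at rest and f = 16.5 N.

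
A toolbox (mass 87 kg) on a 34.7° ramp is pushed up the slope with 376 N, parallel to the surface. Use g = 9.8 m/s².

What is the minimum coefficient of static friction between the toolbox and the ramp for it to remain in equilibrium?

μ_s,min ≈ 0.156

N = m g cos θ = 701 N.
Friction must make up the shortfall along the incline: f = m g sin θ − P = 485.4 − 376 = 109.4 N.
At the threshold f = μ_s N, so μ_s,min = 109.4/701 = 0.156.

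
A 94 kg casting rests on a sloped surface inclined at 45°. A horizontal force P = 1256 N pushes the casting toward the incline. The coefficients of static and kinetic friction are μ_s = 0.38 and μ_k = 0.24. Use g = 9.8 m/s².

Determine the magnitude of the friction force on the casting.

The horizontal push has a component P sin θ into the surface, so N = m g cos θ + P sin θ = 651.4 + 888.1 = 1540 N.
Along the incline, the net driving force (taking up-slope positive) is P cos θ − m g sin θ = 888.1 − 651.4 = 236.7 N, so equilibrium requires friction f = -236.7 N (down-slope).
The limit of static friction is μ_s N = 585 N.
Since 236.7 N is within the 585 N limit, the casting stays put and friction is exactly 237 N.

f ≈ 237 N (down the incline)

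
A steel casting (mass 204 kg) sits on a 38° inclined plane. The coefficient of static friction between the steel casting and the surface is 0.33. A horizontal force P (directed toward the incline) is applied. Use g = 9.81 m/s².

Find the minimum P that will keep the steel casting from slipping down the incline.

The steel casting tends to slide down (tan θ > μ_s), so at the point of impending slip friction acts up-slope at its limit: f = μ_s N.
Perpendicular to the incline: N = m g cos θ + P sin θ.
Along the incline: P cos θ + μ_s N = m g sin θ, i.e. P cos θ + μ_s (m g cos θ + P sin θ) = m g sin θ.
Solving, P (cos θ + μ_s sin θ) = m g (sin θ − μ_s cos θ), so P = 2000×0.3556/0.9912 = 718 N.

P_min ≈ 718 N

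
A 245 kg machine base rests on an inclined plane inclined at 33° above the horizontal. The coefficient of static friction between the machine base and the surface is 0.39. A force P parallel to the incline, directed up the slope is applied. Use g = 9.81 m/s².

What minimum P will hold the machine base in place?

The machine base tends to slide down (tan θ > μ_s), so at the point of impending slip friction acts up-slope at its limit: f = μ_s N.
P is parallel to the surface, so N = m g cos θ = 2020 N.
Along the incline: P + μ_s N = m g sin θ, so P = 1310 − 0.39×2020 = 523 N.

P_min ≈ 523 N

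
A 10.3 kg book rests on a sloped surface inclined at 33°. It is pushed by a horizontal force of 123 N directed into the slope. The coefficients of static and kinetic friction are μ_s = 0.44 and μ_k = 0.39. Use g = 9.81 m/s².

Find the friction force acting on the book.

f ≈ 48.1 N (down the incline)

Resolve perpendicular to the incline: N = m g cos θ + P sin θ = 10.3×9.81×cos 33° + 123×sin 33° = 151.7 N.
Parallel to the incline: P cos θ − m g sin θ = 103.2 − 55.03 = 48.12 N; the friction needed to balance this is 48.12 N acting down the slope.
The limit of static friction is μ_s N = 66.76 N.
Since 48.12 N is within the 66.76 N limit, the book stays put and friction is exactly 48.1 N.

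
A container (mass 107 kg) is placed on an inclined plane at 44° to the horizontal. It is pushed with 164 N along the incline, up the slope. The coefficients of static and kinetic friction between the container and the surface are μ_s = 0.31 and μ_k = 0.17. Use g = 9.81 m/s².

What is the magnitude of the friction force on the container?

f ≈ 128 N (up the incline)

The normal reaction is N = m g cos θ = 755.1 N.
Parallel to the incline, ΣF = 0 gives f = m g sin θ − P = 729.2 − 164 = 565.2 N (up-slope positive).
Maximum static friction available: μ_s N = 0.31 × 755.1 = 234.1 N.
Since |565.2| > 234.1 N, static friction cannot hold it; the container slides down the incline and kinetic friction applies: f = μ_k N = 0.17 × 755.1 = 128 N.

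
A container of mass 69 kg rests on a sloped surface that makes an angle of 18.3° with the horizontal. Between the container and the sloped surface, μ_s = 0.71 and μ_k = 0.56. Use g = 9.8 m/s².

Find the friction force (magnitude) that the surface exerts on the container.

Normal force: N = m g cos θ = 69 × 9.8 × cos 18.3° = 642 N.
For equilibrium along the incline, friction must balance the weight component: f = m g sin θ = 212.3 N up the slope.
The static-friction ceiling is μ_s N = 0.71 × 642 = 455.8 N.
Since |212.3| ≤ 455.8 N, static friction is sufficient; f equals the required value, not μ_s N.

f ≈ 212 N (up the incline)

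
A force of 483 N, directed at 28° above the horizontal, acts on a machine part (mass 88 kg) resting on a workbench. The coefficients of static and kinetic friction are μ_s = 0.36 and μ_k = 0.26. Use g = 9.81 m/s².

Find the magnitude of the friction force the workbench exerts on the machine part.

Vertical equilibrium gives N = m g − P sin α = 636.5 N.
Horizontally, friction must balance P cos α = 426.5 N.
The static-friction limit is μ_s N = 229.1 N.
The required friction exceeds μ_s N, so the machine part moves and f = μ_k N = 165 N.

f ≈ 165 N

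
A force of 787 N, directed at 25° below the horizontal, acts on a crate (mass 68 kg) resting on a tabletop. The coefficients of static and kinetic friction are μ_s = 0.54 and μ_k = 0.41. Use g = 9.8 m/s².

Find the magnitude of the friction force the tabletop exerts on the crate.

f ≈ 410 N

Vertical equilibrium gives N = m g + P sin α = 999 N.
Horizontally, friction must balance P cos α = 713.3 N.
μ_s N = 0.54 × 999 = 539.5 N.
713.3 > 539.5 N → the crate slides; f = μ_k N = 0.41×999 = 410 N.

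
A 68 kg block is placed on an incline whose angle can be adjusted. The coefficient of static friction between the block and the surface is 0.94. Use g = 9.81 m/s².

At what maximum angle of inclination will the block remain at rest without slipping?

At the slip threshold, m g sin θ = μ_s · m g cos θ, so tan θ = μ_s.
θ_max = arctan(0.94) = 43.2°.

θ_max ≈ 43.2°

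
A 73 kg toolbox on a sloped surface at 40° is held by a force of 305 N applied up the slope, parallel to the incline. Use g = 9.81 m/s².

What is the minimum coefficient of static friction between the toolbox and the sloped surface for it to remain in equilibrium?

μ_s,min ≈ 0.283

N = m g cos θ = 548.6 N.
Friction must make up the shortfall along the incline: f = m g sin θ − P = 460.3 − 305 = 155.3 N.
At the threshold f = μ_s N, so μ_s,min = 155.3/548.6 = 0.283.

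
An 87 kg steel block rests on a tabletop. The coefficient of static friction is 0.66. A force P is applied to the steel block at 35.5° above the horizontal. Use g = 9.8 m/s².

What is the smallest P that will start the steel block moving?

N = m g − P sin α (the pull lifts the steel block).
At impending slip, P cos α = μ_s N = μ_s (m g − P sin α).
Solving: P (cos α + μ_s sin α) = μ_s m g → P = 0.66×853/(cos 35.5° + 0.66 sin 35.5°) = 563/1.197 = 470 N.

P ≈ 470 N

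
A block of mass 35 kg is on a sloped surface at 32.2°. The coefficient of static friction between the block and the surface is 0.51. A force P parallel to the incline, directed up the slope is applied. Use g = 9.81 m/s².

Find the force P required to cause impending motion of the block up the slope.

P ≈ 331 N

At impending motion up the slope, friction acts down-slope at its limit: f = μ_s N.
P is parallel to the surface, so N = m g cos θ = 291 N.
Along the incline: P = m g sin θ + μ_s N = 183 + 0.51×291 = 331 N.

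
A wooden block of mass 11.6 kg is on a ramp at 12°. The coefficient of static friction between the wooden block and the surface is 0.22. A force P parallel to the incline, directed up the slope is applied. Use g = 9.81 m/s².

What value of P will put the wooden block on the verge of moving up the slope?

P ≈ 48.1 N

At impending motion up the slope, friction acts down-slope at its limit: f = μ_s N.
P is parallel to the surface, so N = m g cos θ = 111 N.
Along the incline: P = m g sin θ + μ_s N = 23.7 + 0.22×111 = 48.1 N.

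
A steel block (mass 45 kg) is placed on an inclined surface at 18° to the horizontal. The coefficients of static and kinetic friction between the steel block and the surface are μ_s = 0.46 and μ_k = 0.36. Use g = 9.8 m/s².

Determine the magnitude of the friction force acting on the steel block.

The normal reaction is N = m g cos θ = 419.4 N.
For equilibrium along the incline, friction must balance the weight component: f = m g sin θ = 136.3 N up the slope.
Static friction can supply at most μ_s N = 192.9 N.
Since |136.3| ≤ 192.9 N, no slip — friction simply equals what equilibrium demands.

f ≈ 136 N (up the incline)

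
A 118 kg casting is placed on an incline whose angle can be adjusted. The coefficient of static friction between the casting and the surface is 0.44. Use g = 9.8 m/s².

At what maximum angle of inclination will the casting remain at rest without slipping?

At the slip threshold, m g sin θ = μ_s · m g cos θ, so tan θ = μ_s.
θ_max = arctan(0.44) = 23.7°.

θ_max ≈ 23.7°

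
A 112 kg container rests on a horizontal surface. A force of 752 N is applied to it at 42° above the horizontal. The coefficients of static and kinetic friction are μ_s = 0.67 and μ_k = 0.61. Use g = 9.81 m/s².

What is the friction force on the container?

N = m g − P sin α = 1099 − 752×sin 42° = 595.5 N.
The horizontal driving force is P cos α = 558.8 N, so equilibrium needs friction f = 558.8 N.
μ_s N = 0.67 × 595.5 = 399 N.
558.8 > 399 N → the container slides; f = μ_k N = 0.61×595.5 = 363 N.

f ≈ 363 N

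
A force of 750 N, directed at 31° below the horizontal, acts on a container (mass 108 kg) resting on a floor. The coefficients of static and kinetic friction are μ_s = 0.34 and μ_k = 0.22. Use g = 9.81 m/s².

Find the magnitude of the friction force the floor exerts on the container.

N = m g + P sin α = 1059 + 750×sin 31° = 1446 N.
The horizontal driving force is P cos α = 642.9 N, so equilibrium needs friction f = 642.9 N.
μ_s N = 0.34 × 1446 = 491.6 N.
The required friction exceeds μ_s N, so the container moves and f = μ_k N = 318 N.

f ≈ 318 N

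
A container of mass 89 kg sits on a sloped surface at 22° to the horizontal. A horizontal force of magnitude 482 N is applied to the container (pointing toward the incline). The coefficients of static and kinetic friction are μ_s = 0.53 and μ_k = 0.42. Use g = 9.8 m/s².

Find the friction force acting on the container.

f ≈ 120 N (down the incline)

Resolve perpendicular to the incline: N = m g cos θ + P sin θ = 89×9.8×cos 22° + 482×sin 22° = 989.3 N.
Parallel to the incline: P cos θ − m g sin θ = 446.9 − 326.7 = 120.2 N; the friction needed to balance this is 120.2 N acting down the slope.
Maximum static friction: μ_s N = 0.53 × 989.3 = 524.3 N.
Since 120.2 N is within the 524.3 N limit, the container stays put and friction is exactly 120 N.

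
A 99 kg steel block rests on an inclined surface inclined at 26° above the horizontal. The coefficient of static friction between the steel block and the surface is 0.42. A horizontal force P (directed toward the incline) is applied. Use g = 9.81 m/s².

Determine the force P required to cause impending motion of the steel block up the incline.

P ≈ 1110 N

At impending motion up the slope, friction acts down-slope at its limit: f = μ_s N.
Perpendicular to the incline: N = m g cos θ + P sin θ.
Along the incline: P cos θ = m g sin θ + μ_s N = m g sin θ + μ_s (m g cos θ + P sin θ).
Solving, P (cos θ − μ_s sin θ) = m g (sin θ + μ_s cos θ), so P = 99×9.81×(sin 26° + 0.42 cos 26°)/(cos 26° − 0.42 sin 26°) = 971×0.8159/0.7147 = 1110 N.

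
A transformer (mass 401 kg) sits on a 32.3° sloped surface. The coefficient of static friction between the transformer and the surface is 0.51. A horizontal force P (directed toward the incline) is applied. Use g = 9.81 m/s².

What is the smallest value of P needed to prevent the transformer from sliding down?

P_min ≈ 363 N

The transformer tends to slide down (tan θ > μ_s), so at the point of impending slip friction acts up-slope at its limit: f = μ_s N.
Perpendicular to the incline: N = m g cos θ + P sin θ.
Along the incline: P cos θ + μ_s N = m g sin θ, i.e. P cos θ + μ_s (m g cos θ + P sin θ) = m g sin θ.
Solving, P (cos θ + μ_s sin θ) = m g (sin θ − μ_s cos θ), so P = 3930×0.1033/1.118 = 363 N.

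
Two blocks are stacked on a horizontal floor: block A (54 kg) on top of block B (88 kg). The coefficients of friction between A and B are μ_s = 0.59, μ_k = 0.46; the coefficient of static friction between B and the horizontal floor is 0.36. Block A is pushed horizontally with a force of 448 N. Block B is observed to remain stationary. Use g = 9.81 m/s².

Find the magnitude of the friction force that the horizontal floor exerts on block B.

f ≈ 244 N

Between the blocks, N₁ = m_A g = 529.7 N.
So the A–B interface can sustain at most μ_s N₁ = 312.5 N of static friction.
Since P = 448 N > 312.5 N, A slides on B; the A–B friction is kinetic: f₁ = μ_k N₁ = 0.46×529.7 = 244 N.
B experiences an equal 244 N forward from A (third law). B is in equilibrium, so the floor supplies f₂ = 244 N of static friction (limit μ_s(m_A+m_B)g = 501.5 N, not exceeded).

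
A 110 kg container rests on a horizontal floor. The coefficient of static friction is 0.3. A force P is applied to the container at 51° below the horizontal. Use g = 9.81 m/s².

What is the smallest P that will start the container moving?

N = m g + P sin α (the push presses the container into the horizontal floor).
At impending slip, P cos α = μ_s N = μ_s (m g + P sin α).
Solving: P (cos α − μ_s sin α) = μ_s m g → P = 0.3×1080/(cos 51° − 0.3 sin 51°) = 324/0.3962 = 817 N.

P ≈ 817 N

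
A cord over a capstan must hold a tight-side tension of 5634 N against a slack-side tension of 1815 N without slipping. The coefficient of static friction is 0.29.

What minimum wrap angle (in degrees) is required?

T₂/T₁ = e^{μβ} → β = ln(T₂/T₁)/μ.
β = ln(5634/1815)/0.29 = 1.133/0.29 = 3.906 rad.
In degrees: β = 3.906 × 180/π = 224°.

β_min ≈ 224°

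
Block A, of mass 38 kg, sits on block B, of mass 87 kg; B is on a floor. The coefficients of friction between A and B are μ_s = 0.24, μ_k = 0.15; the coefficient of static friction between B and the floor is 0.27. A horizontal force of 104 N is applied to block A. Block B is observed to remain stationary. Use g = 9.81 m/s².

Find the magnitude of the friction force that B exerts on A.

f ≈ 55.9 N

Between the blocks, N₁ = m_A g = 372.8 N.
So the A–B interface can sustain at most μ_s N₁ = 89.47 N of static friction.
Since P = 104 N > 89.47 N, A slides on B; the A–B friction is kinetic: f₁ = μ_k N₁ = 0.15×372.8 = 55.9 N.
B experiences an equal 55.9 N forward from A (third law). B is in equilibrium, so the floor supplies f₂ = 55.9 N of static friction (limit μ_s(m_A+m_B)g = 331.1 N, not exceeded).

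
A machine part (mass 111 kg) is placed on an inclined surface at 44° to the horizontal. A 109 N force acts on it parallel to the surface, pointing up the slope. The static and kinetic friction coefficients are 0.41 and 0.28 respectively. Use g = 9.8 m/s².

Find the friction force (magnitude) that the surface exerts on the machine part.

f ≈ 219 N (up the incline)

Perpendicular to the surface, N = m g cos θ = 111·9.8·cos 44° = 782.5 N.
For equilibrium along the incline the friction force must supply f = m g sin θ − P = 755.6 − 109 = 646.6 N (positive meaning up-slope).
Static friction can supply at most μ_s N = 320.8 N.
|646.6| exceeds 320.8 N, so the machine part slips down-slope; friction is kinetic, f = μ_k N = 0.28×782.5 = 219 N.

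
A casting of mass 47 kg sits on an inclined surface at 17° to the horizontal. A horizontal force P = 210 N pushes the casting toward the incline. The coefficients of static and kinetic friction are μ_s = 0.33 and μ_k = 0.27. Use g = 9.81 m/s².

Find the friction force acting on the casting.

f ≈ 66 N (down the incline)

Normal direction: N = m g cos θ + P sin θ = 502.3 N.
Parallel to the incline: P cos θ − m g sin θ = 200.8 − 134.8 = 66.02 N; the friction needed to balance this is 66.02 N acting down the slope.
The limit of static friction is μ_s N = 165.8 N.
Since 66.02 N is within the 165.8 N limit, the casting stays put and friction is exactly 66 N.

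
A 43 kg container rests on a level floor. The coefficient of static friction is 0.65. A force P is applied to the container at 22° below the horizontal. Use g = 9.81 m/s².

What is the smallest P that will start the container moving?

P ≈ 401 N

N = m g + P sin α (the push presses the container into the level floor).
At impending slip, P cos α = μ_s N = μ_s (m g + P sin α).
Solving: P (cos α − μ_s sin α) = μ_s m g → P = 0.65×422/(cos 22° − 0.65 sin 22°) = 274/0.6837 = 401 N.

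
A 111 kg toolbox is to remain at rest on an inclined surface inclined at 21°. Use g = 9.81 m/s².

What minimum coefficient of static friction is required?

μ_s,min ≈ 0.384

At the slip threshold m g sin θ = μ_s m g cos θ, so μ_s,min = tan θ.
μ_s,min = tan 21° = 0.384.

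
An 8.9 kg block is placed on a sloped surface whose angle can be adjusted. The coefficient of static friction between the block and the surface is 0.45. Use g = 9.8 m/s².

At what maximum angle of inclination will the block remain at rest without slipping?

θ_max ≈ 24.2°

At the slip threshold, m g sin θ = μ_s · m g cos θ, so tan θ = μ_s.
θ_max = arctan(0.45) = 24.2°.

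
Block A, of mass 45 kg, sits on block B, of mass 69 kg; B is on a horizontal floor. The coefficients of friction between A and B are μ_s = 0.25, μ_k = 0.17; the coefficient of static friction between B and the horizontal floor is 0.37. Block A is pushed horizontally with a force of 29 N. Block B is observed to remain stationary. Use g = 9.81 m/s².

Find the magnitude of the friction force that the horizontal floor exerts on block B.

The normal force B exerts on A is simply A's weight, N₁ = 441.5 N.
So the A–B interface can sustain at most μ_s N₁ = 110.4 N of static friction.
Since P = 29 N ≤ 110.4 N, A does not slip on B; friction on A equals P = 29 N.
By Newton's third law B feels 29 N forward from A. With B stationary, the floor's static friction on B balances it: f₂ = 29 N (well within μ_s(m_A+m_B)g = 413.8 N).

f ≈ 29 N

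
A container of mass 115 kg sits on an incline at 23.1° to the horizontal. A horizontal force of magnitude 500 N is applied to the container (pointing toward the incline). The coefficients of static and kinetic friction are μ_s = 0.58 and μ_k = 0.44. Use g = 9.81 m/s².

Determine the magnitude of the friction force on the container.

The horizontal push has a component P sin θ into the surface, so N = m g cos θ + P sin θ = 1038 + 196.2 = 1234 N.
Along the incline, the net driving force (taking up-slope positive) is P cos θ − m g sin θ = 459.9 − 442.6 = 17.3 N, so equilibrium requires friction f = -17.3 N (down-slope).
Maximum static friction: μ_s N = 0.58 × 1234 = 715.6 N.
Since 17.3 N is within the 715.6 N limit, the container stays put and friction is exactly 17.3 N.

f ≈ 17.3 N (down the incline)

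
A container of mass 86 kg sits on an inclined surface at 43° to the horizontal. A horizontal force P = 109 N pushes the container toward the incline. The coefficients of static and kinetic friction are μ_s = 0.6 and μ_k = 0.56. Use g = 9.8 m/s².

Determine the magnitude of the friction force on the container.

f ≈ 387 N (up the incline)

Normal direction: N = m g cos θ + P sin θ = 690.7 N.
Along the incline, the net driving force (taking up-slope positive) is P cos θ − m g sin θ = 79.72 − 574.8 = -495.1 N, so equilibrium requires friction f = 495.1 N (up-slope).
Maximum static friction: μ_s N = 0.6 × 690.7 = 414.4 N.
The required 495.1 N exceeds the static limit, so the container slides down-slope and f = μ_k N = 0.56×690.7 = 387 N.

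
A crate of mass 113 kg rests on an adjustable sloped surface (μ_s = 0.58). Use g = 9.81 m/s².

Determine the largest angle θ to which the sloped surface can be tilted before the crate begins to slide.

θ_max ≈ 30.1°

At the slip threshold, m g sin θ = μ_s · m g cos θ, so tan θ = μ_s.
θ_max = arctan(0.58) = 30.1°.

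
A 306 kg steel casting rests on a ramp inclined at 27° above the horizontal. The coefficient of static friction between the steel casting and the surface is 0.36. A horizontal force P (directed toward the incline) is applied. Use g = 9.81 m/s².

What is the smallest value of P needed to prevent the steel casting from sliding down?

P_min ≈ 379 N

The steel casting tends to slide down (tan θ > μ_s), so at the point of impending slip friction acts up-slope at its limit: f = μ_s N.
Perpendicular to the incline: N = m g cos θ + P sin θ.
Along the incline: P cos θ + μ_s N = m g sin θ, i.e. P cos θ + μ_s (m g cos θ + P sin θ) = m g sin θ.
Solving, P (cos θ + μ_s sin θ) = m g (sin θ − μ_s cos θ), so P = 3000×0.1332/1.054 = 379 N.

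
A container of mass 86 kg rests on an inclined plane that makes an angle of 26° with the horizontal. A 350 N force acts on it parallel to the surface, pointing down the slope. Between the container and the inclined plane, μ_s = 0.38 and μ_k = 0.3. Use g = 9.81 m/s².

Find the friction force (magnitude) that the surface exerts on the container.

f ≈ 227 N (up the incline)

Normal force: N = m g cos θ = 86 × 9.81 × cos 26° = 758.3 N.
The friction needed for equilibrium is m g sin θ + P = 369.8 + 350 = 719.8 N, measured positive up-slope.
Maximum static friction available: μ_s N = 0.38 × 758.3 = 288.1 N.
Since |719.8| > 288.1 N, static friction cannot hold it; the container slides down the incline and kinetic friction applies: f = μ_k N = 0.3 × 758.3 = 227 N.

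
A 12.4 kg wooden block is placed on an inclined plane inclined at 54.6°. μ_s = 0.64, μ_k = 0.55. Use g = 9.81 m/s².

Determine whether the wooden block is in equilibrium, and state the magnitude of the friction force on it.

f ≈ 38.8 N

N = m g cos θ = 70.5 N.
Down-slope weight component: m g sin θ = 99.2 N.
μ_s N = 45.1 N.
99.2 > 45.1 N, so it slides; kinetic friction f = μ_k N = 0.55×70.5 = 38.8 N.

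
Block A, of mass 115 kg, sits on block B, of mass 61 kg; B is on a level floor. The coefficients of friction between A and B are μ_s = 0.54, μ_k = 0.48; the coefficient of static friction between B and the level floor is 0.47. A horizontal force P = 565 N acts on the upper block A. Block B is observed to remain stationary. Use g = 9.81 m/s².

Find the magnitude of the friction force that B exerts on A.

The normal force B exerts on A is simply A's weight, N₁ = 1128 N.
Maximum static friction on A from B: μ_s N₁ = 0.54×1128 = 609.2 N.
Since P = 565 N ≤ 609.2 N, A does not slip on B; friction on A equals P = 565 N.
By Newton's third law B feels 565 N forward from A. With B stationary, the floor's static friction on B balances it: f₂ = 565 N (well within μ_s(m_A+m_B)g = 811.5 N).

f ≈ 565 N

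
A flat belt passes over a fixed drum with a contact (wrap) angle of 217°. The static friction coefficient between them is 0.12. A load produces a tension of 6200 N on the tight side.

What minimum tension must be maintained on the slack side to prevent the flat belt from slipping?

T_min ≈ 3940 N

Capstan equation at impending slip: T_tight/T_slack = e^{μβ}.
β = 217° = 3.787 rad; e^{μβ} = e^{0.12×3.787} = 1.575.
T_slack = T_tight / e^{μβ} = 6200 / 1.575 = 3940 N.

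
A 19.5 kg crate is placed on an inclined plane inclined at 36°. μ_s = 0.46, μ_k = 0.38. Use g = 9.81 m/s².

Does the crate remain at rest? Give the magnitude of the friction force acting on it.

N = m g cos θ = 155 N.
Down-slope weight component: m g sin θ = 112 N.
μ_s N = 71.2 N.
112 > 71.2 N, so it slides; kinetic friction f = μ_k N = 0.38×155 = 58.8 N.

f ≈ 58.8 N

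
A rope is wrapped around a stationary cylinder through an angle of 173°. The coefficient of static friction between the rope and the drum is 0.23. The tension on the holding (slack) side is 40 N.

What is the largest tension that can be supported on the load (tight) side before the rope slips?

T_max ≈ 80.1 N

At impending slip the capstan equation gives T₂/T₁ = e^{μβ} with β in radians.
β = 173° × π/180 = 3.019 rad.
e^{μβ} = e^{0.23×3.019} = 2.003.
T₂ = T₁ · e^{μβ} = 40 × 2.003 = 80.1 N.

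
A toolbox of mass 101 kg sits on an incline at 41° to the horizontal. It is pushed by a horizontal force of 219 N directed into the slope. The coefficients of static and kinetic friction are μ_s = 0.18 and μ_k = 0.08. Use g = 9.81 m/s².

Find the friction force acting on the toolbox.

f ≈ 71.3 N (up the incline)

Normal direction: N = m g cos θ + P sin θ = 891.5 N.
Along the incline, the net driving force (taking up-slope positive) is P cos θ − m g sin θ = 165.3 − 650 = -484.7 N, so equilibrium requires friction f = 484.7 N (up-slope).
The limit of static friction is μ_s N = 160.5 N.
The required 484.7 N exceeds the static limit, so the toolbox slides down-slope and f = μ_k N = 0.08×891.5 = 71.3 N.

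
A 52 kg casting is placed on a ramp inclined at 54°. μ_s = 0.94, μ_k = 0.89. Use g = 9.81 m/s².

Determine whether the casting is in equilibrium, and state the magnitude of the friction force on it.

N = m g cos θ = 300 N.
Down-slope weight component: m g sin θ = 413 N.
μ_s N = 282 N.
413 > 282 N, so it slides; kinetic friction f = μ_k N = 0.89×300 = 267 N.

f ≈ 267 N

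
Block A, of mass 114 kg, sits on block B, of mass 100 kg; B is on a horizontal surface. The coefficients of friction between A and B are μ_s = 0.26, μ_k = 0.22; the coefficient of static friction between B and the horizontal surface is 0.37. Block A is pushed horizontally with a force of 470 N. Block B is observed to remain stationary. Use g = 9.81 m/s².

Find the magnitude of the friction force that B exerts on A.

f ≈ 246 N

The normal force B exerts on A is simply A's weight, N₁ = 1118 N.
So the A–B interface can sustain at most μ_s N₁ = 290.8 N of static friction.
P = 470 N exceeds that limit, so A slips over B and the interface friction becomes kinetic: f₁ = μ_k N₁ = 0.22×1118 = 246 N.
B experiences an equal 246 N forward from A (third law). B is in equilibrium, so the floor supplies f₂ = 246 N of static friction (limit μ_s(m_A+m_B)g = 776.8 N, not exceeded).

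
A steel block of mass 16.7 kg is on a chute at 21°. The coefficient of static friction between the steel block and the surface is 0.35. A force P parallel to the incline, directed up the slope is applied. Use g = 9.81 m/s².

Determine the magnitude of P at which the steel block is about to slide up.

At impending motion up the slope, friction acts down-slope at its limit: f = μ_s N.
P is parallel to the surface, so N = m g cos θ = 153 N.
Along the incline: P = m g sin θ + μ_s N = 58.7 + 0.35×153 = 112 N.

P ≈ 112 N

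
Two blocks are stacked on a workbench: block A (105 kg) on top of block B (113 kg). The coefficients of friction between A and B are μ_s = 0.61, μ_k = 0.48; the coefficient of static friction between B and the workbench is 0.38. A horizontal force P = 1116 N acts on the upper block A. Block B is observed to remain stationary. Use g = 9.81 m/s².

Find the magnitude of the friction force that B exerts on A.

The normal force B exerts on A is simply A's weight, N₁ = 1030 N.
So the A–B interface can sustain at most μ_s N₁ = 628.3 N of static friction.
Since P = 1116 N > 628.3 N, A slides on B; the A–B friction is kinetic: f₁ = μ_k N₁ = 0.48×1030 = 494 N.
B experiences an equal 494 N forward from A (third law). B is in equilibrium, so the floor supplies f₂ = 494 N of static friction (limit μ_s(m_A+m_B)g = 812.7 N, not exceeded).

f ≈ 494 N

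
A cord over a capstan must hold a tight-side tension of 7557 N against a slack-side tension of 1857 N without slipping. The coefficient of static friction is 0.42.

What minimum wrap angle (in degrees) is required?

β_min ≈ 191°

T₂/T₁ = e^{μβ} → β = ln(T₂/T₁)/μ.
β = ln(7557/1857)/0.42 = 1.404/0.42 = 3.342 rad.
In degrees: β = 3.342 × 180/π = 191°.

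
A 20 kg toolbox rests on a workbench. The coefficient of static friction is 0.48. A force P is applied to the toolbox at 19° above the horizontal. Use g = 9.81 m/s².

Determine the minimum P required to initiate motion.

N = m g − P sin α (the pull lifts the toolbox).
At impending slip, P cos α = μ_s N = μ_s (m g − P sin α).
Solving: P (cos α + μ_s sin α) = μ_s m g → P = 0.48×196/(cos 19° + 0.48 sin 19°) = 94.2/1.102 = 85.5 N.

P ≈ 85.5 N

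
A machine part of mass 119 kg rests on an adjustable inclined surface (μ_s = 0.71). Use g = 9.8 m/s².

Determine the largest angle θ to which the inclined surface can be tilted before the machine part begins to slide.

At the slip threshold, m g sin θ = μ_s · m g cos θ, so tan θ = μ_s.
θ_max = arctan(0.71) = 35.4°.

θ_max ≈ 35.4°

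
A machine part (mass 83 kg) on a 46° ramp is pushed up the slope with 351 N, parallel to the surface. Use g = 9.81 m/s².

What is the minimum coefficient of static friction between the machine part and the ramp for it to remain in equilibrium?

μ_s,min ≈ 0.415

N = m g cos θ = 565.6 N.
Friction must make up the shortfall along the incline: f = m g sin θ − P = 585.7 − 351 = 234.7 N.
At the threshold f = μ_s N, so μ_s,min = 234.7/565.6 = 0.415.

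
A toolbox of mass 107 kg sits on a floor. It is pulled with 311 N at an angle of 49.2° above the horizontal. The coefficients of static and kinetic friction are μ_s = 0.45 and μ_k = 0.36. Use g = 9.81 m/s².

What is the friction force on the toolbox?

f ≈ 203 N

The vertical component of P reduces the normal force: N = m g − P sin α = 1050 − 235.4 = 814.2 N.
Horizontally, friction must balance P cos α = 203.2 N.
μ_s N = 0.45 × 814.2 = 366.4 N.
Since 203.2 N does not exceed the limit, the toolbox stays at rest and f = 203 N.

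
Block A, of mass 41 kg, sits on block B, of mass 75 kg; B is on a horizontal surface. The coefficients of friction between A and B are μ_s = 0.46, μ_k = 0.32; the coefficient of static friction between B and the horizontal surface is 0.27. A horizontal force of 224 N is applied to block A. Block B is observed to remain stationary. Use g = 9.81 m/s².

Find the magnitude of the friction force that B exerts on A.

Between the blocks, N₁ = m_A g = 402.2 N.
So the A–B interface can sustain at most μ_s N₁ = 185 N of static friction.
Since P = 224 N > 185 N, A slides on B; the A–B friction is kinetic: f₁ = μ_k N₁ = 0.32×402.2 = 129 N.
B experiences an equal 129 N forward from A (third law). B is in equilibrium, so the floor supplies f₂ = 129 N of static friction (limit μ_s(m_A+m_B)g = 307.2 N, not exceeded).

f ≈ 129 N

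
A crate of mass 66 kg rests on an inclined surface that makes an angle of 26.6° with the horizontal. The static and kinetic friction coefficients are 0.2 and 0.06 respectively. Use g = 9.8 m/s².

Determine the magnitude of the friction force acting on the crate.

f ≈ 34.7 N (up the incline)

Perpendicular to the surface, N = m g cos θ = 66·9.8·cos 26.6° = 578.3 N.
For equilibrium along the incline, friction must balance the weight component: f = m g sin θ = 289.6 N up the slope.
Static friction can supply at most μ_s N = 115.7 N.
Since |289.6| > 115.7 N, static friction cannot hold it; the crate slides down the incline and kinetic friction applies: f = μ_k N = 0.06 × 578.3 = 34.7 N.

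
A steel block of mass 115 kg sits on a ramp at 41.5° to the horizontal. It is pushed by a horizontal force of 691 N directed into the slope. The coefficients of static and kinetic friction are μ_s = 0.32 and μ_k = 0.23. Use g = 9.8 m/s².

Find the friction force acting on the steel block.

Resolve perpendicular to the incline: N = m g cos θ + P sin θ = 115×9.8×cos 41.5° + 691×sin 41.5° = 1302 N.
Parallel to the incline: P cos θ − m g sin θ = 517.5 − 746.8 = -229.2 N; the friction needed to balance this is 229.2 N acting up the slope.
The limit of static friction is μ_s N = 416.6 N.
|f_req| = 229.2 ≤ 416.6 N → the steel block is in equilibrium; friction equals the required value.

f ≈ 229 N (up the incline)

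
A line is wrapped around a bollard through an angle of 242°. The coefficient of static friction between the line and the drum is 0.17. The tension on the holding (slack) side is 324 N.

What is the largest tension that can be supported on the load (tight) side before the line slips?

At impending slip the capstan equation gives T₂/T₁ = e^{μβ} with β in radians.
β = 242° × π/180 = 4.224 rad.
e^{μβ} = e^{0.17×4.224} = 2.05.
T₂ = T₁ · e^{μβ} = 324 × 2.05 = 664 N.

T_max ≈ 664 N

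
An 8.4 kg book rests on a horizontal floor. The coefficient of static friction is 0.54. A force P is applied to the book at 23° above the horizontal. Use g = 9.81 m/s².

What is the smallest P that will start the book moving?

P ≈ 39.3 N

N = m g − P sin α (the pull lifts the book).
At impending slip, P cos α = μ_s N = μ_s (m g − P sin α).
Solving: P (cos α + μ_s sin α) = μ_s m g → P = 0.54×82.4/(cos 23° + 0.54 sin 23°) = 44.5/1.131 = 39.3 N.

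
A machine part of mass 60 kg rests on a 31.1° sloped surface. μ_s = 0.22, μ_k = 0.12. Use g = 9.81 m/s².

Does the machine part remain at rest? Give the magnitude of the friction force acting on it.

N = m g cos θ = 504 N.
Down-slope weight component: m g sin θ = 304 N.
μ_s N = 111 N.
304 > 111 N, so it slides; kinetic friction f = μ_k N = 0.12×504 = 60.5 N.

f ≈ 60.5 N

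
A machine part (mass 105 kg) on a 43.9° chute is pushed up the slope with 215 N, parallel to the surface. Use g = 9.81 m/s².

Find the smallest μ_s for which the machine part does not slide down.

N = m g cos θ = 742.2 N.
Friction must make up the shortfall along the incline: f = m g sin θ − P = 714.2 − 215 = 499.2 N.
At the threshold f = μ_s N, so μ_s,min = 499.2/742.2 = 0.673.

μ_s,min ≈ 0.673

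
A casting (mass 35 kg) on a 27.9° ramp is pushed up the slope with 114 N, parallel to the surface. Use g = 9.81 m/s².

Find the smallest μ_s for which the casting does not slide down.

μ_s,min ≈ 0.154

N = m g cos θ = 303.4 N.
Friction must make up the shortfall along the incline: f = m g sin θ − P = 160.7 − 114 = 46.66 N.
At the threshold f = μ_s N, so μ_s,min = 46.66/303.4 = 0.154.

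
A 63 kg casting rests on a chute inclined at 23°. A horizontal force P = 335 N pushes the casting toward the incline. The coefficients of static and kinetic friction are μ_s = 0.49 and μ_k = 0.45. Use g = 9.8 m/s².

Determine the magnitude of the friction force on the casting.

f ≈ 67.1 N (down the incline)

The horizontal push has a component P sin θ into the surface, so N = m g cos θ + P sin θ = 568.3 + 130.9 = 699.2 N.
Parallel to the incline: P cos θ − m g sin θ = 308.4 − 241.2 = 67.13 N; the friction needed to balance this is 67.13 N acting down the slope.
Maximum static friction: μ_s N = 0.49 × 699.2 = 342.6 N.
|f_req| = 67.13 ≤ 342.6 N → the casting is in equilibrium; friction equals the required value.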